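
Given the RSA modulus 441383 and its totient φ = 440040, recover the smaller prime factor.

φ(n) = (p−1)(q−1) = n − (p+q) + 1, so p + q = 441383 − 440040 + 1 = 1344.
p and q are the roots of t² − 1344t + 441383 = 0.
Discriminant: 1344² − 4·441383 = 1806336 − 1765532 = 40804; √40804 = 202.
q = (1344 − 202)/2 = 571, p = (1344 + 202)/2 = 773.
Check: 571 · 773 = 441383.

571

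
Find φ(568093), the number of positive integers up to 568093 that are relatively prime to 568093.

546480

Factor: 568093 = 61 · 67 · 139.
φ(568093) = (61−1) · (67−1) · (139−1) = 60 · 66 · 138 = 546480.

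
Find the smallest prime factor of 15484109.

15484109 is odd.
Digit sum 32, not divisible by 3.
Ends in 9: not divisible by 5.
7: 15484109 = 7·2212015 + 4
11: 15484109 = 11·1407646 + 3
13: 15484109 = 13·1191085 + 4
17: 15484109 = 17·910829 + 16
19: 15484109 = 19·814953 + 2
23: 15484109 = 23·673222 + 3
29: 15484109 = 29·533934 + 23
31: 15484109 = 31·499487 + 12
37: 15484109 = 37·418489 + 16
41: 15484109 = 41·377661 + 8
43: 15484109 = 43·360095 + 24
47: 15484109 = 47·329449 + 6
53: 15484109 = 53·292153

53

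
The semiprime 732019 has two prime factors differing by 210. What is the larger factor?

967

Since p = q + 210, we have 732019 = q(q + 210), so q² + 210q − 732019 = 0.
Discriminant: 210² + 4·732019 = 44100 + 2928076 = 2972176; √2972176 = 1724.
q = (−210 + 1724)/2 = 757, and p = q + 210 = 967.
Check: 757 · 967 = 732019.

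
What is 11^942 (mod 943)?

11^1 ≡ 11 (mod 943)
11^2 ≡ 11^2 = 121 ≡ 121 (mod 943)
11^4 ≡ 121^2 = 14641 ≡ 496 (mod 943)
11^8 ≡ 496^2 = 246016 ≡ 836 (mod 943)
11^16 ≡ 836^2 = 698896 ≡ 133 (mod 943)
11^32 ≡ 133^2 = 17689 ≡ 715 (mod 943)
11^64 ≡ 715^2 = 511225 ≡ 119 (mod 943)
11^128 ≡ 119^2 = 14161 ≡ 16 (mod 943)
11^256 ≡ 16^2 = 256 ≡ 256 (mod 943)
11^512 ≡ 256^2 = 65536 ≡ 469 (mod 943)
942 = 512 + 256 + 128 + 32 + 8 + 4 + 2 in binary powers of 2.
So 11^942 ≡ 469 · 256 · 16 · 715 · 836 · 496 · 121 ≡ 453 (mod 943).
Since 453 ≠ 1, base 11 is a Fermat witness: 943 is composite.

453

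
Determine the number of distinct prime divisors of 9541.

3

9541 = 7 · 1363
1363 = 29 · 47
9541 = 7 · 29 · 47, which has 3 distinct prime factors.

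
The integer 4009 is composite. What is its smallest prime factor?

4009 is odd.
Digit sum 13, not divisible by 3.
Ends in 9: not divisible by 5.
7: 4009 = 7·572 + 5
11: 4009 = 11·364 + 5
13: 4009 = 13·308 + 5
17: 4009 = 17·235 + 14
19: 4009 = 19·211

19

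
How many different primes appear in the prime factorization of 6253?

6253 = 13^2 · 37
6253 = 13^2 · 37, which has 2 distinct prime factors.

2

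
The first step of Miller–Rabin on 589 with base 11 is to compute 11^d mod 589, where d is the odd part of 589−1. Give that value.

589 − 1 = 588 = 2^2 · 147, so d = 147.
11^1 ≡ 11 (mod 589)
11^2 ≡ 11^2 = 121 ≡ 121 (mod 589)
11^4 ≡ 121^2 = 14641 ≡ 505 (mod 589)
11^8 ≡ 505^2 = 255025 ≡ 577 (mod 589)
11^16 ≡ 577^2 = 332929 ≡ 144 (mod 589)
11^32 ≡ 144^2 = 20736 ≡ 121 (mod 589)
11^64 ≡ 121^2 = 14641 ≡ 505 (mod 589)
11^128 ≡ 505^2 = 255025 ≡ 577 (mod 589)
147 = 128 + 16 + 2 + 1 in binary powers of 2.
So 11^147 ≡ 577 · 144 · 121 · 11 ≡ 77 (mod 589).
Squaring chain: 77 → 39; never reaches −1, so base 11 is a Miller–Rabin witness that 589 is composite.

77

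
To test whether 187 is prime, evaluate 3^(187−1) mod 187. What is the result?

25

3^1 ≡ 3 (mod 187)
3^2 ≡ 3^2 = 9 ≡ 9 (mod 187)
3^4 ≡ 9^2 = 81 ≡ 81 (mod 187)
3^8 ≡ 81^2 = 6561 ≡ 16 (mod 187)
3^16 ≡ 16^2 = 256 ≡ 69 (mod 187)
3^32 ≡ 69^2 = 4761 ≡ 86 (mod 187)
3^64 ≡ 86^2 = 7396 ≡ 103 (mod 187)
3^128 ≡ 103^2 = 10609 ≡ 137 (mod 187)
186 = 128 + 32 + 16 + 8 + 2 in binary powers of 2.
So 3^186 ≡ 137 · 86 · 69 · 16 · 9 ≡ 25 (mod 187).
Since 25 ≠ 1, base 3 is a Fermat witness: 187 is composite.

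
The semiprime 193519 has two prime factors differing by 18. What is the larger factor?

Since p = q + 18, we have 193519 = q(q + 18), so q² + 18q − 193519 = 0.
Discriminant: 18² + 4·193519 = 324 + 774076 = 774400; √774400 = 880.
q = (−18 + 880)/2 = 431, and p = q + 18 = 449.
Check: 431 · 449 = 193519.

449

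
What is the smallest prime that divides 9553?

9553 is odd.
Digit sum 22, not divisible by 3.
Ends in 3: not divisible by 5.
7: 9553 = 7·1364 + 5
11: 9553 = 11·868 + 5
13: 9553 = 13·734 + 11
17: 9553 = 17·561 + 16
19: 9553 = 19·502 + 15
23: 9553 = 23·415 + 8
29: 9553 = 29·329 + 12
31: 9553 = 31·308 + 5
37: 9553 = 37·258 + 7
41: 9553 = 41·233

41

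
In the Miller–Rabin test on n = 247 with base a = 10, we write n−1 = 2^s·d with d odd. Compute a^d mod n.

103

247 − 1 = 246 = 2^1 · 123, so d = 123.
10^1 ≡ 10 (mod 247)
10^2 ≡ 10^2 = 100 ≡ 100 (mod 247)
10^4 ≡ 100^2 = 10000 ≡ 120 (mod 247)
10^8 ≡ 120^2 = 14400 ≡ 74 (mod 247)
10^16 ≡ 74^2 = 5476 ≡ 42 (mod 247)
10^32 ≡ 42^2 = 1764 ≡ 35 (mod 247)
10^64 ≡ 35^2 = 1225 ≡ 237 (mod 247)
123 = 64 + 32 + 16 + 8 + 2 + 1 in binary powers of 2.
So 10^123 ≡ 237 · 35 · 42 · 74 · 100 · 10 ≡ 103 (mod 247).
Squaring chain: 103; never reaches −1, so base 10 is a Miller–Rabin witness that 247 is composite.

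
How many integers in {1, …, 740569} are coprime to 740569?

Factor: 740569 = 53 · 89 · 157.
φ(740569) = (53−1) · (89−1) · (157−1) = 52 · 88 · 156 = 713856.

713856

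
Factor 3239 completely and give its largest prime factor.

3239 = 41 · 79
79 is prime.
So 3239 = 41 · 79; the largest prime factor is 79.

79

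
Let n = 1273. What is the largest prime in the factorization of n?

1273 = 19 · 67
67 is prime.
So 1273 = 19 · 67; the largest prime factor is 67.

67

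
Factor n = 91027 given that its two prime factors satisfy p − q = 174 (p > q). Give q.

Since p = q + 174, we have 91027 = q(q + 174), so q² + 174q − 91027 = 0.
Discriminant: 174² + 4·91027 = 30276 + 364108 = 394384; √394384 = 628.
q = (−174 + 628)/2 = 227, and p = q + 174 = 401.
Check: 227 · 401 = 91027.

227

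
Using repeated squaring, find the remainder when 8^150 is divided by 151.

8^1 ≡ 8 (mod 151)
8^2 ≡ 8^2 = 64 ≡ 64 (mod 151)
8^4 ≡ 64^2 = 4096 ≡ 19 (mod 151)
8^8 ≡ 19^2 = 361 ≡ 59 (mod 151)
8^16 ≡ 59^2 = 3481 ≡ 8 (mod 151)
8^32 ≡ 8^2 = 64 ≡ 64 (mod 151)
8^64 ≡ 64^2 = 4096 ≡ 19 (mod 151)
8^128 ≡ 19^2 = 361 ≡ 59 (mod 151)
150 = 128 + 16 + 4 + 2 in binary powers of 2.
So 8^150 ≡ 59 · 8 · 19 · 64 ≡ 1 (mod 151).
Since the result is 1, base 8 gives no evidence that 151 is composite.

1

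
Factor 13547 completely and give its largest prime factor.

31

13547 = 19 · 713
713 = 23 · 31
31 is prime.
So 13547 = 19 · 23 · 31; the largest prime factor is 31.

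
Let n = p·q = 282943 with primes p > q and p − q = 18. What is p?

541

Since p = q + 18, we have 282943 = q(q + 18), so q² + 18q − 282943 = 0.
Discriminant: 18² + 4·282943 = 324 + 1131772 = 1132096; √1132096 = 1064.
q = (−18 + 1064)/2 = 523, and p = q + 18 = 541.
Check: 523 · 541 = 282943.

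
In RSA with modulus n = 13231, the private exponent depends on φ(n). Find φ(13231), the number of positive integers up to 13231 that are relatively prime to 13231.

Factor: 13231 = 101 · 131.
φ(13231) = (101−1) · (131−1) = 100 · 130 = 13000.

13000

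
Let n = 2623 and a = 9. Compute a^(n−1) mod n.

9^1 ≡ 9 (mod 2623)
9^2 ≡ 9^2 = 81 ≡ 81 (mod 2623)
9^4 ≡ 81^2 = 6561 ≡ 1315 (mod 2623)
9^8 ≡ 1315^2 = 1729225 ≡ 668 (mod 2623)
9^16 ≡ 668^2 = 446224 ≡ 314 (mod 2623)
9^32 ≡ 314^2 = 98596 ≡ 1545 (mod 2623)
9^64 ≡ 1545^2 = 2387025 ≡ 95 (mod 2623)
9^128 ≡ 95^2 = 9025 ≡ 1156 (mod 2623)
9^256 ≡ 1156^2 = 1336336 ≡ 1229 (mod 2623)
9^512 ≡ 1229^2 = 1510441 ≡ 2216 (mod 2623)
9^1024 ≡ 2216^2 = 4910656 ≡ 400 (mod 2623)
9^2048 ≡ 400^2 = 160000 ≡ 2620 (mod 2623)
2622 = 2048 + 512 + 32 + 16 + 8 + 4 + 2 in binary powers of 2.
So 9^2622 ≡ 2620 · 2216 · 1545 · 314 · 668 · 1315 · 81 ≡ 752 (mod 2623).
Since 752 ≠ 1, base 9 is a Fermat witness: 2623 is composite.

752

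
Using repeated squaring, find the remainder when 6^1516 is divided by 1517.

6^1 ≡ 6 (mod 1517)
6^2 ≡ 6^2 = 36 ≡ 36 (mod 1517)
6^4 ≡ 36^2 = 1296 ≡ 1296 (mod 1517)
6^8 ≡ 1296^2 = 1679616 ≡ 297 (mod 1517)
6^16 ≡ 297^2 = 88209 ≡ 223 (mod 1517)
6^32 ≡ 223^2 = 49729 ≡ 1185 (mod 1517)
6^64 ≡ 1185^2 = 1404225 ≡ 1000 (mod 1517)
6^128 ≡ 1000^2 = 1000000 ≡ 297 (mod 1517)
6^256 ≡ 297^2 = 88209 ≡ 223 (mod 1517)
6^512 ≡ 223^2 = 49729 ≡ 1185 (mod 1517)
6^1024 ≡ 1185^2 = 1404225 ≡ 1000 (mod 1517)
1516 = 1024 + 256 + 128 + 64 + 32 + 8 + 4 in binary powers of 2.
So 6^1516 ≡ 1000 · 223 · 297 · 1000 · 1185 · 297 · 1296 ≡ 556 (mod 1517).
Since 556 ≠ 1, base 6 is a Fermat witness: 1517 is composite.

556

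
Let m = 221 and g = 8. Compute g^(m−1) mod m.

8^1 ≡ 8 (mod 221)
8^2 ≡ 8^2 = 64 ≡ 64 (mod 221)
8^4 ≡ 64^2 = 4096 ≡ 118 (mod 221)
8^8 ≡ 118^2 = 13924 ≡ 1 (mod 221)
8^16 ≡ 1^2 = 1 ≡ 1 (mod 221)
8^32 ≡ 1^2 = 1 ≡ 1 (mod 221)
8^64 ≡ 1^2 = 1 ≡ 1 (mod 221)
8^128 ≡ 1^2 = 1 ≡ 1 (mod 221)
220 = 128 + 64 + 16 + 8 + 4 in binary powers of 2.
So 8^220 ≡ 1 · 1 · 1 · 1 · 118 ≡ 118 (mod 221).
Since 118 ≠ 1, base 8 is a Fermat witness: 221 is composite.

118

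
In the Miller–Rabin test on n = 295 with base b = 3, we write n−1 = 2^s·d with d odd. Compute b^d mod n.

295 − 1 = 294 = 2^1 · 147, so d = 147.
3^1 ≡ 3 (mod 295)
3^2 ≡ 3^2 = 9 ≡ 9 (mod 295)
3^4 ≡ 9^2 = 81 ≡ 81 (mod 295)
3^8 ≡ 81^2 = 6561 ≡ 71 (mod 295)
3^16 ≡ 71^2 = 5041 ≡ 26 (mod 295)
3^32 ≡ 26^2 = 676 ≡ 86 (mod 295)
3^64 ≡ 86^2 = 7396 ≡ 21 (mod 295)
3^128 ≡ 21^2 = 441 ≡ 146 (mod 295)
147 = 128 + 16 + 2 + 1 in binary powers of 2.
So 3^147 ≡ 146 · 26 · 9 · 3 ≡ 127 (mod 295).
Squaring chain: 127; never reaches −1, so base 3 is a Miller–Rabin witness that 295 is composite.

127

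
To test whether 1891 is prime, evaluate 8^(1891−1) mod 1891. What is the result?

8^1 ≡ 8 (mod 1891)
8^2 ≡ 8^2 = 64 ≡ 64 (mod 1891)
8^4 ≡ 64^2 = 4096 ≡ 314 (mod 1891)
8^8 ≡ 314^2 = 98596 ≡ 264 (mod 1891)
8^16 ≡ 264^2 = 69696 ≡ 1620 (mod 1891)
8^32 ≡ 1620^2 = 2624400 ≡ 1583 (mod 1891)
8^64 ≡ 1583^2 = 2505889 ≡ 314 (mod 1891)
8^128 ≡ 314^2 = 98596 ≡ 264 (mod 1891)
8^256 ≡ 264^2 = 69696 ≡ 1620 (mod 1891)
8^512 ≡ 1620^2 = 2624400 ≡ 1583 (mod 1891)
8^1024 ≡ 1583^2 = 2505889 ≡ 314 (mod 1891)
1890 = 1024 + 512 + 256 + 64 + 32 + 2 in binary powers of 2.
So 8^1890 ≡ 314 · 1583 · 1620 · 314 · 1583 · 64 ≡ 1768 (mod 1891).
Since 1768 ≠ 1, base 8 is a Fermat witness: 1891 is composite.

1768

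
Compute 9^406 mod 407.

9

9^1 ≡ 9 (mod 407)
9^2 ≡ 9^2 = 81 ≡ 81 (mod 407)
9^4 ≡ 81^2 = 6561 ≡ 49 (mod 407)
9^8 ≡ 49^2 = 2401 ≡ 366 (mod 407)
9^16 ≡ 366^2 = 133956 ≡ 53 (mod 407)
9^32 ≡ 53^2 = 2809 ≡ 367 (mod 407)
9^64 ≡ 367^2 = 134689 ≡ 379 (mod 407)
9^128 ≡ 379^2 = 143641 ≡ 377 (mod 407)
9^256 ≡ 377^2 = 142129 ≡ 86 (mod 407)
406 = 256 + 128 + 16 + 4 + 2 in binary powers of 2.
So 9^406 ≡ 86 · 377 · 53 · 49 · 81 ≡ 9 (mod 407).
Since 9 ≠ 1, base 9 is a Fermat witness: 407 is composite.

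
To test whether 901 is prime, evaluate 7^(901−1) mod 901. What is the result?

293

7^1 ≡ 7 (mod 901)
7^2 ≡ 7^2 = 49 ≡ 49 (mod 901)
7^4 ≡ 49^2 = 2401 ≡ 599 (mod 901)
7^8 ≡ 599^2 = 358801 ≡ 203 (mod 901)
7^16 ≡ 203^2 = 41209 ≡ 664 (mod 901)
7^32 ≡ 664^2 = 440896 ≡ 307 (mod 901)
7^64 ≡ 307^2 = 94249 ≡ 545 (mod 901)
7^128 ≡ 545^2 = 297025 ≡ 596 (mod 901)
7^256 ≡ 596^2 = 355216 ≡ 222 (mod 901)
7^512 ≡ 222^2 = 49284 ≡ 630 (mod 901)
900 = 512 + 256 + 128 + 4 in binary powers of 2.
So 7^900 ≡ 630 · 222 · 596 · 599 ≡ 293 (mod 901).
Since 293 ≠ 1, base 7 is a Fermat witness: 901 is composite.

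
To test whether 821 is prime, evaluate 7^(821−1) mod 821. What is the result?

7^1 ≡ 7 (mod 821)
7^2 ≡ 7^2 = 49 ≡ 49 (mod 821)
7^4 ≡ 49^2 = 2401 ≡ 759 (mod 821)
7^8 ≡ 759^2 = 576081 ≡ 560 (mod 821)
7^16 ≡ 560^2 = 313600 ≡ 799 (mod 821)
7^32 ≡ 799^2 = 638401 ≡ 484 (mod 821)
7^64 ≡ 484^2 = 234256 ≡ 271 (mod 821)
7^128 ≡ 271^2 = 73441 ≡ 372 (mod 821)
7^256 ≡ 372^2 = 138384 ≡ 456 (mod 821)
7^512 ≡ 456^2 = 207936 ≡ 223 (mod 821)
820 = 512 + 256 + 32 + 16 + 4 in binary powers of 2.
So 7^820 ≡ 223 · 456 · 484 · 799 · 759 ≡ 1 (mod 821).
Since the result is 1, base 7 gives no evidence that 821 is composite.

1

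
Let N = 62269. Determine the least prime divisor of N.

73

62269 is odd.
Digit sum 25, not divisible by 3.
Ends in 9: not divisible by 5.
7: 62269 = 7·8895 + 4
11: 62269 = 11·5660 + 9
13: 62269 = 13·4789 + 12
17: 62269 = 17·3662 + 15
19: 62269 = 19·3277 + 6
23: 62269 = 23·2707 + 8
29: 62269 = 29·2147 + 6
31: 62269 = 31·2008 + 21
37: 62269 = 37·1682 + 35
41: 62269 = 41·1518 + 31
43: 62269 = 43·1448 + 5
47: 62269 = 47·1324 + 41
53: 62269 = 53·1174 + 47
59: 62269 = 59·1055 + 24
61: 62269 = 61·1020 + 49
67: 62269 = 67·929 + 26
71: 62269 = 71·877 + 2
73: 62269 = 73·853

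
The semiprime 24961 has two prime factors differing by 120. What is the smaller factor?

109

Since p = q + 120, we have 24961 = q(q + 120), so q² + 120q − 24961 = 0.
Discriminant: 120² + 4·24961 = 14400 + 99844 = 114244; √114244 = 338.
q = (−120 + 338)/2 = 109, and p = q + 120 = 229.
Check: 109 · 229 = 24961.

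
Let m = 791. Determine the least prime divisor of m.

791 is odd.
Digit sum 17, not divisible by 3.
Ends in 1: not divisible by 5.
7: 791 = 7·113

7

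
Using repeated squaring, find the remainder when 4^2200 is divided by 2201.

4^1 ≡ 4 (mod 2201)
4^2 ≡ 4^2 = 16 ≡ 16 (mod 2201)
4^4 ≡ 16^2 = 256 ≡ 256 (mod 2201)
4^8 ≡ 256^2 = 65536 ≡ 1707 (mod 2201)
4^16 ≡ 1707^2 = 2913849 ≡ 1926 (mod 2201)
4^32 ≡ 1926^2 = 3709476 ≡ 791 (mod 2201)
4^64 ≡ 791^2 = 625681 ≡ 597 (mod 2201)
4^128 ≡ 597^2 = 356409 ≡ 2048 (mod 2201)
4^256 ≡ 2048^2 = 4194304 ≡ 1399 (mod 2201)
4^512 ≡ 1399^2 = 1957201 ≡ 512 (mod 2201)
4^1024 ≡ 512^2 = 262144 ≡ 225 (mod 2201)
4^2048 ≡ 225^2 = 50625 ≡ 2 (mod 2201)
2200 = 2048 + 128 + 16 + 8 in binary powers of 2.
So 4^2200 ≡ 2 · 2048 · 1926 · 1707 ≡ 187 (mod 2201).
Since 187 ≠ 1, base 4 is a Fermat witness: 2201 is composite.

187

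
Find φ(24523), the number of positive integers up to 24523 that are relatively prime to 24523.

24208

Factor: 24523 = 137 · 179.
φ(24523) = (137−1) · (179−1) = 136 · 178 = 24208.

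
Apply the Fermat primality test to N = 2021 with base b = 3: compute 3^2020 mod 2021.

3^1 ≡ 3 (mod 2021)
3^2 ≡ 3^2 = 9 ≡ 9 (mod 2021)
3^4 ≡ 9^2 = 81 ≡ 81 (mod 2021)
3^8 ≡ 81^2 = 6561 ≡ 498 (mod 2021)
3^16 ≡ 498^2 = 248004 ≡ 1442 (mod 2021)
3^32 ≡ 1442^2 = 2079364 ≡ 1776 (mod 2021)
3^64 ≡ 1776^2 = 3154176 ≡ 1416 (mod 2021)
3^128 ≡ 1416^2 = 2005056 ≡ 224 (mod 2021)
3^256 ≡ 224^2 = 50176 ≡ 1672 (mod 2021)
3^512 ≡ 1672^2 = 2795584 ≡ 541 (mod 2021)
3^1024 ≡ 541^2 = 292681 ≡ 1657 (mod 2021)
2020 = 1024 + 512 + 256 + 128 + 64 + 32 + 4 in binary powers of 2.
So 3^2020 ≡ 1657 · 541 · 1672 · 224 · 1416 · 1776 · 81 ≡ 253 (mod 2021).
Since 253 ≠ 1, base 3 is a Fermat witness: 2021 is composite.

253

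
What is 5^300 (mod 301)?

274

5^1 ≡ 5 (mod 301)
5^2 ≡ 5^2 = 25 ≡ 25 (mod 301)
5^4 ≡ 25^2 = 625 ≡ 23 (mod 301)
5^8 ≡ 23^2 = 529 ≡ 228 (mod 301)
5^16 ≡ 228^2 = 51984 ≡ 212 (mod 301)
5^32 ≡ 212^2 = 44944 ≡ 95 (mod 301)
5^64 ≡ 95^2 = 9025 ≡ 296 (mod 301)
5^128 ≡ 296^2 = 87616 ≡ 25 (mod 301)
5^256 ≡ 25^2 = 625 ≡ 23 (mod 301)
300 = 256 + 32 + 8 + 4 in binary powers of 2.
So 5^300 ≡ 23 · 95 · 228 · 23 ≡ 274 (mod 301).
Since 274 ≠ 1, base 5 is a Fermat witness: 301 is composite.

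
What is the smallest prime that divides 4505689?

4505689 is odd.
Digit sum 37, not divisible by 3.
Ends in 9: not divisible by 5.
7: 4505689 = 7·643669 + 6
11: 4505689 = 11·409608 + 1
13: 4505689 = 13·346591 + 6
17: 4505689 = 17·265040 + 9
19: 4505689 = 19·237141 + 10
23: 4505689 = 23·195899 + 12
29: 4505689 = 29·155368 + 17
31: 4505689 = 31·145344 + 25
37: 4505689 = 37·121775 + 14
41: 4505689 = 41·109894 + 35
43: 4505689 = 43·104783 + 20
47: 4505689 = 47·95865 + 34
53: 4505689 = 53·85013

53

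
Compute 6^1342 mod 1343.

9

6^1 ≡ 6 (mod 1343)
6^2 ≡ 6^2 = 36 ≡ 36 (mod 1343)
6^4 ≡ 36^2 = 1296 ≡ 1296 (mod 1343)
6^8 ≡ 1296^2 = 1679616 ≡ 866 (mod 1343)
6^16 ≡ 866^2 = 749956 ≡ 562 (mod 1343)
6^32 ≡ 562^2 = 315844 ≡ 239 (mod 1343)
6^64 ≡ 239^2 = 57121 ≡ 715 (mod 1343)
6^128 ≡ 715^2 = 511225 ≡ 885 (mod 1343)
6^256 ≡ 885^2 = 783225 ≡ 256 (mod 1343)
6^512 ≡ 256^2 = 65536 ≡ 1072 (mod 1343)
6^1024 ≡ 1072^2 = 1149184 ≡ 919 (mod 1343)
1342 = 1024 + 256 + 32 + 16 + 8 + 4 + 2 in binary powers of 2.
So 6^1342 ≡ 919 · 256 · 239 · 562 · 866 · 1296 · 36 ≡ 9 (mod 1343).
Since 9 ≠ 1, base 6 is a Fermat witness: 1343 is composite.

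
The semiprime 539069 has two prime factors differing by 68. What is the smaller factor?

701

Since p = q + 68, we have 539069 = q(q + 68), so q² + 68q − 539069 = 0.
Discriminant: 68² + 4·539069 = 4624 + 2156276 = 2160900; √2160900 = 1470.
q = (−68 + 1470)/2 = 701, and p = q + 68 = 769.
Check: 701 · 769 = 539069.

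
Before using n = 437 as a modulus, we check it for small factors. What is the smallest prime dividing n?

437 is odd.
Digit sum 14, not divisible by 3.
Ends in 7: not divisible by 5.
7: 437 = 7·62 + 3
11: 437 = 11·39 + 8
13: 437 = 13·33 + 8
17: 437 = 17·25 + 12
19: 437 = 19·23

19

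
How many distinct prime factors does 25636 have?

25636 = 2^2 · 6409
6409 = 13 · 493
493 = 17 · 29
25636 = 2^2 · 13 · 17 · 29, which has 4 distinct prime factors.

4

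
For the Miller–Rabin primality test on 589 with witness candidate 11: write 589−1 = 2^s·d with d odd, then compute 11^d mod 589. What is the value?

589 − 1 = 588 = 2^2 · 147, so d = 147.
11^1 ≡ 11 (mod 589)
11^2 ≡ 11^2 = 121 ≡ 121 (mod 589)
11^4 ≡ 121^2 = 14641 ≡ 505 (mod 589)
11^8 ≡ 505^2 = 255025 ≡ 577 (mod 589)
11^16 ≡ 577^2 = 332929 ≡ 144 (mod 589)
11^32 ≡ 144^2 = 20736 ≡ 121 (mod 589)
11^64 ≡ 121^2 = 14641 ≡ 505 (mod 589)
11^128 ≡ 505^2 = 255025 ≡ 577 (mod 589)
147 = 128 + 16 + 2 + 1 in binary powers of 2.
So 11^147 ≡ 577 · 144 · 121 · 11 ≡ 77 (mod 589).
Squaring chain: 77 → 39; never reaches −1, so base 11 is a Miller–Rabin witness that 589 is composite.

77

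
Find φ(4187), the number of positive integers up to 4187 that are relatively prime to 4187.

Factor: 4187 = 53 · 79.
φ(4187) = (53−1) · (79−1) = 52 · 78 = 4056.

4056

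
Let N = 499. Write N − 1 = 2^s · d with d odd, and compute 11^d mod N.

498

499 − 1 = 498 = 2^1 · 249, so d = 249.
11^1 ≡ 11 (mod 499)
11^2 ≡ 11^2 = 121 ≡ 121 (mod 499)
11^4 ≡ 121^2 = 14641 ≡ 170 (mod 499)
11^8 ≡ 170^2 = 28900 ≡ 457 (mod 499)
11^16 ≡ 457^2 = 208849 ≡ 267 (mod 499)
11^32 ≡ 267^2 = 71289 ≡ 431 (mod 499)
11^64 ≡ 431^2 = 185761 ≡ 133 (mod 499)
11^128 ≡ 133^2 = 17689 ≡ 224 (mod 499)
249 = 128 + 64 + 32 + 16 + 8 + 1 in binary powers of 2.
So 11^249 ≡ 224 · 133 · 431 · 267 · 457 · 11 ≡ 498 (mod 499).
Since 11^d ≡ 498 (mod 499), base 11 does not prove 499 composite.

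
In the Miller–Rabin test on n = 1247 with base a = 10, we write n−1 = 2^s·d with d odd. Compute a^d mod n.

1247 − 1 = 1246 = 2^1 · 623, so d = 623.
10^1 ≡ 10 (mod 1247)
10^2 ≡ 10^2 = 100 ≡ 100 (mod 1247)
10^4 ≡ 100^2 = 10000 ≡ 24 (mod 1247)
10^8 ≡ 24^2 = 576 ≡ 576 (mod 1247)
10^16 ≡ 576^2 = 331776 ≡ 74 (mod 1247)
10^32 ≡ 74^2 = 5476 ≡ 488 (mod 1247)
10^64 ≡ 488^2 = 238144 ≡ 1214 (mod 1247)
10^128 ≡ 1214^2 = 1473796 ≡ 1089 (mod 1247)
10^256 ≡ 1089^2 = 1185921 ≡ 24 (mod 1247)
10^512 ≡ 24^2 = 576 ≡ 576 (mod 1247)
623 = 512 + 64 + 32 + 8 + 4 + 2 + 1 in binary powers of 2.
So 10^623 ≡ 576 · 1214 · 488 · 576 · 24 · 100 · 10 ≡ 423 (mod 1247).
Squaring chain: 423; never reaches −1, so base 10 is a Miller–Rabin witness that 1247 is composite.

423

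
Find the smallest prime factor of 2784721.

67

2784721 is odd.
Digit sum 31, not divisible by 3.
Ends in 1: not divisible by 5.
7: 2784721 = 7·397817 + 2
11: 2784721 = 11·253156 + 5
13: 2784721 = 13·214209 + 4
17: 2784721 = 17·163807 + 2
19: 2784721 = 19·146564 + 5
23: 2784721 = 23·121074 + 19
29: 2784721 = 29·96024 + 25
31: 2784721 = 31·89829 + 22
37: 2784721 = 37·75262 + 27
41: 2784721 = 41·67920 + 1
43: 2784721 = 43·64760 + 41
47: 2784721 = 47·59249 + 18
53: 2784721 = 53·52541 + 48
59: 2784721 = 59·47198 + 39
61: 2784721 = 61·45651 + 10
67: 2784721 = 67·41563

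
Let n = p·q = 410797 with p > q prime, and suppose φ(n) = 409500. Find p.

751

φ(n) = (p−1)(q−1) = n − (p+q) + 1, so p + q = 410797 − 409500 + 1 = 1298.
p and q are the roots of t² − 1298t + 410797 = 0.
Discriminant: 1298² − 4·410797 = 1684804 − 1643188 = 41616; √41616 = 204.
q = (1298 − 204)/2 = 547, p = (1298 + 204)/2 = 751.
Check: 547 · 751 = 410797.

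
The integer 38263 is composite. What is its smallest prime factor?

38263 is odd.
Digit sum 22, not divisible by 3.
Ends in 3: not divisible by 5.
7: 38263 = 7·5466 + 1
11: 38263 = 11·3478 + 5
13: 38263 = 13·2943 + 4
17: 38263 = 17·2250 + 13
19: 38263 = 19·2013 + 16
23: 38263 = 23·1663 + 14
29: 38263 = 29·1319 + 12
31: 38263 = 31·1234 + 9
37: 38263 = 37·1034 + 5
41: 38263 = 41·933 + 10
43: 38263 = 43·889 + 36
47: 38263 = 47·814 + 5
53: 38263 = 53·721 + 50
59: 38263 = 59·648 + 31
61: 38263 = 61·627 + 16
67: 38263 = 67·571 + 6
71: 38263 = 71·538 + 65
73: 38263 = 73·524 + 11
79: 38263 = 79·484 + 27
83: 38263 = 83·461

83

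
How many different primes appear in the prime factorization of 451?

451 = 11 · 41
451 = 11 · 41, which has 2 distinct prime factors.

2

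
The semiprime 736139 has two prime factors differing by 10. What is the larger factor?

Since p = q + 10, we have 736139 = q(q + 10), so q² + 10q − 736139 = 0.
Discriminant: 10² + 4·736139 = 100 + 2944556 = 2944656; √2944656 = 1716.
q = (−10 + 1716)/2 = 853, and p = q + 10 = 863.
Check: 853 · 863 = 736139.

863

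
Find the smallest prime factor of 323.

17

323 is odd.
Digit sum 8, not divisible by 3.
Ends in 3: not divisible by 5.
7: 323 = 7·46 + 1
11: 323 = 11·29 + 4
13: 323 = 13·24 + 11
17: 323 = 17·19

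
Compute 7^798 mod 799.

7^1 ≡ 7 (mod 799)
7^2 ≡ 7^2 = 49 ≡ 49 (mod 799)
7^4 ≡ 49^2 = 2401 ≡ 4 (mod 799)
7^8 ≡ 4^2 = 16 ≡ 16 (mod 799)
7^16 ≡ 16^2 = 256 ≡ 256 (mod 799)
7^32 ≡ 256^2 = 65536 ≡ 18 (mod 799)
7^64 ≡ 18^2 = 324 ≡ 324 (mod 799)
7^128 ≡ 324^2 = 104976 ≡ 307 (mod 799)
7^256 ≡ 307^2 = 94249 ≡ 766 (mod 799)
7^512 ≡ 766^2 = 586756 ≡ 290 (mod 799)
798 = 512 + 256 + 16 + 8 + 4 + 2 in binary powers of 2.
So 7^798 ≡ 290 · 766 · 256 · 16 · 4 · 49 ≡ 773 (mod 799).
Since 773 ≠ 1, base 7 is a Fermat witness: 799 is composite.

773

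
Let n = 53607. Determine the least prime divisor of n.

53607 is odd.
Digit sum 21, divisible by 3.

3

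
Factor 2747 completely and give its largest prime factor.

67

2747 = 41 · 67
67 is prime.
So 2747 = 41 · 67; the largest prime factor is 67.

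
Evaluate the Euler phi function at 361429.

Factor: 361429 = 31 · 89 · 131.
φ(361429) = (31−1) · (89−1) · (131−1) = 30 · 88 · 130 = 343200.

343200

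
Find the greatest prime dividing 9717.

79

9717 = 3 · 3239
3239 = 41 · 79
79 is prime.
So 9717 = 3 · 41 · 79; the largest prime factor is 79.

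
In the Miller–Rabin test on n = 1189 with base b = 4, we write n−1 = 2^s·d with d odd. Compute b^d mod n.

1050

1189 − 1 = 1188 = 2^2 · 297, so d = 297.
4^1 ≡ 4 (mod 1189)
4^2 ≡ 4^2 = 16 ≡ 16 (mod 1189)
4^4 ≡ 16^2 = 256 ≡ 256 (mod 1189)
4^8 ≡ 256^2 = 65536 ≡ 141 (mod 1189)
4^16 ≡ 141^2 = 19881 ≡ 857 (mod 1189)
4^32 ≡ 857^2 = 734449 ≡ 836 (mod 1189)
4^64 ≡ 836^2 = 698896 ≡ 953 (mod 1189)
4^128 ≡ 953^2 = 908209 ≡ 1002 (mod 1189)
4^256 ≡ 1002^2 = 1004004 ≡ 488 (mod 1189)
297 = 256 + 32 + 8 + 1 in binary powers of 2.
So 4^297 ≡ 488 · 836 · 141 · 4 ≡ 1050 (mod 1189).
Squaring chain: 1050 → 297; never reaches −1, so base 4 is a Miller–Rabin witness that 1189 is composite.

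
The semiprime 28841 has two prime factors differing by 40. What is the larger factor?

Since p = q + 40, we have 28841 = q(q + 40), so q² + 40q − 28841 = 0.
Discriminant: 40² + 4·28841 = 1600 + 115364 = 116964; √116964 = 342.
q = (−40 + 342)/2 = 151, and p = q + 40 = 191.
Check: 151 · 191 = 28841.

191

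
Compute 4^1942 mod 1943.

4^1 ≡ 4 (mod 1943)
4^2 ≡ 4^2 = 16 ≡ 16 (mod 1943)
4^4 ≡ 16^2 = 256 ≡ 256 (mod 1943)
4^8 ≡ 256^2 = 65536 ≡ 1417 (mod 1943)
4^16 ≡ 1417^2 = 2007889 ≡ 770 (mod 1943)
4^32 ≡ 770^2 = 592900 ≡ 285 (mod 1943)
4^64 ≡ 285^2 = 81225 ≡ 1562 (mod 1943)
4^128 ≡ 1562^2 = 2439844 ≡ 1379 (mod 1943)
4^256 ≡ 1379^2 = 1901641 ≡ 1387 (mod 1943)
4^512 ≡ 1387^2 = 1923769 ≡ 199 (mod 1943)
4^1024 ≡ 199^2 = 39601 ≡ 741 (mod 1943)
1942 = 1024 + 512 + 256 + 128 + 16 + 4 + 2 in binary powers of 2.
So 4^1942 ≡ 741 · 199 · 1387 · 1379 · 770 · 256 · 16 ≡ 864 (mod 1943).
Since 864 ≠ 1, base 4 is a Fermat witness: 1943 is composite.

864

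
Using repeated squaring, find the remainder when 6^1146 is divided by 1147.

776

6^1 ≡ 6 (mod 1147)
6^2 ≡ 6^2 = 36 ≡ 36 (mod 1147)
6^4 ≡ 36^2 = 1296 ≡ 149 (mod 1147)
6^8 ≡ 149^2 = 22201 ≡ 408 (mod 1147)
6^16 ≡ 408^2 = 166464 ≡ 149 (mod 1147)
6^32 ≡ 149^2 = 22201 ≡ 408 (mod 1147)
6^64 ≡ 408^2 = 166464 ≡ 149 (mod 1147)
6^128 ≡ 149^2 = 22201 ≡ 408 (mod 1147)
6^256 ≡ 408^2 = 166464 ≡ 149 (mod 1147)
6^512 ≡ 149^2 = 22201 ≡ 408 (mod 1147)
6^1024 ≡ 408^2 = 166464 ≡ 149 (mod 1147)
1146 = 1024 + 64 + 32 + 16 + 8 + 2 in binary powers of 2.
So 6^1146 ≡ 149 · 149 · 408 · 149 · 408 · 36 ≡ 776 (mod 1147).
Since 776 ≠ 1, base 6 is a Fermat witness: 1147 is composite.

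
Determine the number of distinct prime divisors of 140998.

5

140998 = 2 · 70499
70499 = 11 · 6409
6409 = 13 · 493
493 = 17 · 29
140998 = 2 · 11 · 13 · 17 · 29, which has 5 distinct prime factors.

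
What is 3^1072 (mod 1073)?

848

3^1 ≡ 3 (mod 1073)
3^2 ≡ 3^2 = 9 ≡ 9 (mod 1073)
3^4 ≡ 9^2 = 81 ≡ 81 (mod 1073)
3^8 ≡ 81^2 = 6561 ≡ 123 (mod 1073)
3^16 ≡ 123^2 = 15129 ≡ 107 (mod 1073)
3^32 ≡ 107^2 = 11449 ≡ 719 (mod 1073)
3^64 ≡ 719^2 = 516961 ≡ 848 (mod 1073)
3^128 ≡ 848^2 = 719104 ≡ 194 (mod 1073)
3^256 ≡ 194^2 = 37636 ≡ 81 (mod 1073)
3^512 ≡ 81^2 = 6561 ≡ 123 (mod 1073)
3^1024 ≡ 123^2 = 15129 ≡ 107 (mod 1073)
1072 = 1024 + 32 + 16 in binary powers of 2.
So 3^1072 ≡ 107 · 719 · 107 ≡ 848 (mod 1073).
Since 848 ≠ 1, base 3 is a Fermat witness: 1073 is composite.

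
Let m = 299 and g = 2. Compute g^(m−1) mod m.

140

2^1 ≡ 2 (mod 299)
2^2 ≡ 2^2 = 4 ≡ 4 (mod 299)
2^4 ≡ 4^2 = 16 ≡ 16 (mod 299)
2^8 ≡ 16^2 = 256 ≡ 256 (mod 299)
2^16 ≡ 256^2 = 65536 ≡ 55 (mod 299)
2^32 ≡ 55^2 = 3025 ≡ 35 (mod 299)
2^64 ≡ 35^2 = 1225 ≡ 29 (mod 299)
2^128 ≡ 29^2 = 841 ≡ 243 (mod 299)
2^256 ≡ 243^2 = 59049 ≡ 146 (mod 299)
298 = 256 + 32 + 8 + 2 in binary powers of 2.
So 2^298 ≡ 146 · 35 · 256 · 4 ≡ 140 (mod 299).
Since 140 ≠ 1, base 2 is a Fermat witness: 299 is composite.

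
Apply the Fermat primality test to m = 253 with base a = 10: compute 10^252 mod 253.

177

10^1 ≡ 10 (mod 253)
10^2 ≡ 10^2 = 100 ≡ 100 (mod 253)
10^4 ≡ 100^2 = 10000 ≡ 133 (mod 253)
10^8 ≡ 133^2 = 17689 ≡ 232 (mod 253)
10^16 ≡ 232^2 = 53824 ≡ 188 (mod 253)
10^32 ≡ 188^2 = 35344 ≡ 177 (mod 253)
10^64 ≡ 177^2 = 31329 ≡ 210 (mod 253)
10^128 ≡ 210^2 = 44100 ≡ 78 (mod 253)
252 = 128 + 64 + 32 + 16 + 8 + 4 in binary powers of 2.
So 10^252 ≡ 78 · 210 · 177 · 188 · 232 · 133 ≡ 177 (mod 253).
Since 177 ≠ 1, base 10 is a Fermat witness: 253 is composite.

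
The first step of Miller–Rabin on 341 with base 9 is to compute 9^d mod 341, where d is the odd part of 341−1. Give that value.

341 − 1 = 340 = 2^2 · 85, so d = 85.
9^1 ≡ 9 (mod 341)
9^2 ≡ 9^2 = 81 ≡ 81 (mod 341)
9^4 ≡ 81^2 = 6561 ≡ 82 (mod 341)
9^8 ≡ 82^2 = 6724 ≡ 245 (mod 341)
9^16 ≡ 245^2 = 60025 ≡ 9 (mod 341)
9^32 ≡ 9^2 = 81 ≡ 81 (mod 341)
9^64 ≡ 81^2 = 6561 ≡ 82 (mod 341)
85 = 64 + 16 + 4 + 1 in binary powers of 2.
So 9^85 ≡ 82 · 9 · 82 · 9 ≡ 67 (mod 341).
Squaring chain: 67 → 56; never reaches −1, so base 9 is a Miller–Rabin witness that 341 is composite.

67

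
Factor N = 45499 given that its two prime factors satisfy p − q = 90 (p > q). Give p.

263

Since p = q + 90, we have 45499 = q(q + 90), so q² + 90q − 45499 = 0.
Discriminant: 90² + 4·45499 = 8100 + 181996 = 190096; √190096 = 436.
q = (−90 + 436)/2 = 173, and p = q + 90 = 263.
Check: 173 · 263 = 45499.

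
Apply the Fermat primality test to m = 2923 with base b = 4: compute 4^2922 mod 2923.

100

4^1 ≡ 4 (mod 2923)
4^2 ≡ 4^2 = 16 ≡ 16 (mod 2923)
4^4 ≡ 16^2 = 256 ≡ 256 (mod 2923)
4^8 ≡ 256^2 = 65536 ≡ 1230 (mod 2923)
4^16 ≡ 1230^2 = 1512900 ≡ 1709 (mod 2923)
4^32 ≡ 1709^2 = 2920681 ≡ 604 (mod 2923)
4^64 ≡ 604^2 = 364816 ≡ 2364 (mod 2923)
4^128 ≡ 2364^2 = 5588496 ≡ 2643 (mod 2923)
4^256 ≡ 2643^2 = 6985449 ≡ 2402 (mod 2923)
4^512 ≡ 2402^2 = 5769604 ≡ 2525 (mod 2923)
4^1024 ≡ 2525^2 = 6375625 ≡ 562 (mod 2923)
4^2048 ≡ 562^2 = 315844 ≡ 160 (mod 2923)
2922 = 2048 + 512 + 256 + 64 + 32 + 8 + 2 in binary powers of 2.
So 4^2922 ≡ 160 · 2525 · 2402 · 2364 · 604 · 1230 · 16 ≡ 100 (mod 2923).
Since 100 ≠ 1, base 4 is a Fermat witness: 2923 is composite.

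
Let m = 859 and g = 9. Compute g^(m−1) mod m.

9^1 ≡ 9 (mod 859)
9^2 ≡ 9^2 = 81 ≡ 81 (mod 859)
9^4 ≡ 81^2 = 6561 ≡ 548 (mod 859)
9^8 ≡ 548^2 = 300304 ≡ 513 (mod 859)
9^16 ≡ 513^2 = 263169 ≡ 315 (mod 859)
9^32 ≡ 315^2 = 99225 ≡ 440 (mod 859)
9^64 ≡ 440^2 = 193600 ≡ 325 (mod 859)
9^128 ≡ 325^2 = 105625 ≡ 827 (mod 859)
9^256 ≡ 827^2 = 683929 ≡ 165 (mod 859)
9^512 ≡ 165^2 = 27225 ≡ 596 (mod 859)
858 = 512 + 256 + 64 + 16 + 8 + 2 in binary powers of 2.
So 9^858 ≡ 596 · 165 · 325 · 315 · 513 · 81 ≡ 1 (mod 859).
Since the result is 1, base 9 gives no evidence that 859 is composite.

1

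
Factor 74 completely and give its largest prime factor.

37

74 = 2 · 37
37 is prime.
So 74 = 2 · 37; the largest prime factor is 37.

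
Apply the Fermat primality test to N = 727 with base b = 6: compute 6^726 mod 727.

6^1 ≡ 6 (mod 727)
6^2 ≡ 6^2 = 36 ≡ 36 (mod 727)
6^4 ≡ 36^2 = 1296 ≡ 569 (mod 727)
6^8 ≡ 569^2 = 323761 ≡ 246 (mod 727)
6^16 ≡ 246^2 = 60516 ≡ 175 (mod 727)
6^32 ≡ 175^2 = 30625 ≡ 91 (mod 727)
6^64 ≡ 91^2 = 8281 ≡ 284 (mod 727)
6^128 ≡ 284^2 = 80656 ≡ 686 (mod 727)
6^256 ≡ 686^2 = 470596 ≡ 227 (mod 727)
6^512 ≡ 227^2 = 51529 ≡ 639 (mod 727)
726 = 512 + 128 + 64 + 16 + 4 + 2 in binary powers of 2.
So 6^726 ≡ 639 · 686 · 284 · 175 · 569 · 36 ≡ 1 (mod 727).
Since the result is 1, base 6 gives no evidence that 727 is composite.

1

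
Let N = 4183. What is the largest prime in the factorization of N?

4183 = 47 · 89
89 is prime.
So 4183 = 47 · 89; the largest prime factor is 89.

89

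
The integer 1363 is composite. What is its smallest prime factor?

29

1363 is odd.
Digit sum 13, not divisible by 3.
Ends in 3: not divisible by 5.
7: 1363 = 7·194 + 5
11: 1363 = 11·123 + 10
13: 1363 = 13·104 + 11
17: 1363 = 17·80 + 3
19: 1363 = 19·71 + 14
23: 1363 = 23·59 + 6
29: 1363 = 29·47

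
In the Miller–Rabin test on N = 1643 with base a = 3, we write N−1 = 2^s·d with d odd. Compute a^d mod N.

1532

1643 − 1 = 1642 = 2^1 · 821, so d = 821.
3^1 ≡ 3 (mod 1643)
3^2 ≡ 3^2 = 9 ≡ 9 (mod 1643)
3^4 ≡ 9^2 = 81 ≡ 81 (mod 1643)
3^8 ≡ 81^2 = 6561 ≡ 1632 (mod 1643)
3^16 ≡ 1632^2 = 2663424 ≡ 121 (mod 1643)
3^32 ≡ 121^2 = 14641 ≡ 1497 (mod 1643)
3^64 ≡ 1497^2 = 2241009 ≡ 1600 (mod 1643)
3^128 ≡ 1600^2 = 2560000 ≡ 206 (mod 1643)
3^256 ≡ 206^2 = 42436 ≡ 1361 (mod 1643)
3^512 ≡ 1361^2 = 1852321 ≡ 660 (mod 1643)
821 = 512 + 256 + 32 + 16 + 4 + 1 in binary powers of 2.
So 3^821 ≡ 660 · 1361 · 1497 · 121 · 81 · 3 ≡ 1532 (mod 1643).
Squaring chain: 1532; never reaches −1, so base 3 is a Miller–Rabin witness that 1643 is composite.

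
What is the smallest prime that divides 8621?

37

8621 is odd.
Digit sum 17, not divisible by 3.
Ends in 1: not divisible by 5.
7: 8621 = 7·1231 + 4
11: 8621 = 11·783 + 8
13: 8621 = 13·663 + 2
17: 8621 = 17·507 + 2
19: 8621 = 19·453 + 14
23: 8621 = 23·374 + 19
29: 8621 = 29·297 + 8
31: 8621 = 31·278 + 3
37: 8621 = 37·233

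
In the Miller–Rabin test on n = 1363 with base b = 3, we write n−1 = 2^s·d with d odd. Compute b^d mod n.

108

1363 − 1 = 1362 = 2^1 · 681, so d = 681.
3^1 ≡ 3 (mod 1363)
3^2 ≡ 3^2 = 9 ≡ 9 (mod 1363)
3^4 ≡ 9^2 = 81 ≡ 81 (mod 1363)
3^8 ≡ 81^2 = 6561 ≡ 1109 (mod 1363)
3^16 ≡ 1109^2 = 1229881 ≡ 455 (mod 1363)
3^32 ≡ 455^2 = 207025 ≡ 1212 (mod 1363)
3^64 ≡ 1212^2 = 1468944 ≡ 993 (mod 1363)
3^128 ≡ 993^2 = 986049 ≡ 600 (mod 1363)
3^256 ≡ 600^2 = 360000 ≡ 168 (mod 1363)
3^512 ≡ 168^2 = 28224 ≡ 964 (mod 1363)
681 = 512 + 128 + 32 + 8 + 1 in binary powers of 2.
So 3^681 ≡ 964 · 600 · 1212 · 1109 · 3 ≡ 108 (mod 1363).
Squaring chain: 108; never reaches −1, so base 3 is a Miller–Rabin witness that 1363 is composite.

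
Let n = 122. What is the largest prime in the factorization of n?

122 = 2 · 61
61 is prime.
So 122 = 2 · 61; the largest prime factor is 61.

61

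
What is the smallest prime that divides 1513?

17

1513 is odd.
Digit sum 10, not divisible by 3.
Ends in 3: not divisible by 5.
7: 1513 = 7·216 + 1
11: 1513 = 11·137 + 6
13: 1513 = 13·116 + 5
17: 1513 = 17·89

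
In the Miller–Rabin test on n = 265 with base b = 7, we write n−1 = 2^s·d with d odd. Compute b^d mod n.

82

265 − 1 = 264 = 2^3 · 33, so d = 33.
7^1 ≡ 7 (mod 265)
7^2 ≡ 7^2 = 49 ≡ 49 (mod 265)
7^4 ≡ 49^2 = 2401 ≡ 16 (mod 265)
7^8 ≡ 16^2 = 256 ≡ 256 (mod 265)
7^16 ≡ 256^2 = 65536 ≡ 81 (mod 265)
7^32 ≡ 81^2 = 6561 ≡ 201 (mod 265)
33 = 32 + 1 in binary powers of 2.
So 7^33 ≡ 201 · 7 ≡ 82 (mod 265).
Squaring chain: 82 → 99 → 261; never reaches −1, so base 7 is a Miller–Rabin witness that 265 is composite.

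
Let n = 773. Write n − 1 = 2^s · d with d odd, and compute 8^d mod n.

456

773 − 1 = 772 = 2^2 · 193, so d = 193.
8^1 ≡ 8 (mod 773)
8^2 ≡ 8^2 = 64 ≡ 64 (mod 773)
8^4 ≡ 64^2 = 4096 ≡ 231 (mod 773)
8^8 ≡ 231^2 = 53361 ≡ 24 (mod 773)
8^16 ≡ 24^2 = 576 ≡ 576 (mod 773)
8^32 ≡ 576^2 = 331776 ≡ 159 (mod 773)
8^64 ≡ 159^2 = 25281 ≡ 545 (mod 773)
8^128 ≡ 545^2 = 297025 ≡ 193 (mod 773)
193 = 128 + 64 + 1 in binary powers of 2.
So 8^193 ≡ 193 · 545 · 8 ≡ 456 (mod 773).
Squaring chain: 456 → 772; reaches −1, so base 8 does not prove 773 composite.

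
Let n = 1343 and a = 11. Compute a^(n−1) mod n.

11^1 ≡ 11 (mod 1343)
11^2 ≡ 11^2 = 121 ≡ 121 (mod 1343)
11^4 ≡ 121^2 = 14641 ≡ 1211 (mod 1343)
11^8 ≡ 1211^2 = 1466521 ≡ 1308 (mod 1343)
11^16 ≡ 1308^2 = 1710864 ≡ 1225 (mod 1343)
11^32 ≡ 1225^2 = 1500625 ≡ 494 (mod 1343)
11^64 ≡ 494^2 = 244036 ≡ 953 (mod 1343)
11^128 ≡ 953^2 = 908209 ≡ 341 (mod 1343)
11^256 ≡ 341^2 = 116281 ≡ 783 (mod 1343)
11^512 ≡ 783^2 = 613089 ≡ 681 (mod 1343)
11^1024 ≡ 681^2 = 463761 ≡ 426 (mod 1343)
1342 = 1024 + 256 + 32 + 16 + 8 + 4 + 2 in binary powers of 2.
So 11^1342 ≡ 426 · 783 · 494 · 1225 · 1308 · 1211 · 121 ≡ 672 (mod 1343).
Since 672 ≠ 1, base 11 is a Fermat witness: 1343 is composite.

672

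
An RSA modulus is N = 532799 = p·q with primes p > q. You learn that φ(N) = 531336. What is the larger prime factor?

φ(n) = (p−1)(q−1) = n − (p+q) + 1, so p + q = 532799 − 531336 + 1 = 1464.
p and q are the roots of t² − 1464t + 532799 = 0.
Discriminant: 1464² − 4·532799 = 2143296 − 2131196 = 12100; √12100 = 110.
q = (1464 − 110)/2 = 677, p = (1464 + 110)/2 = 787.
Check: 677 · 787 = 532799.

787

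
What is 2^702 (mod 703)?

2^1 ≡ 2 (mod 703)
2^2 ≡ 2^2 = 4 ≡ 4 (mod 703)
2^4 ≡ 4^2 = 16 ≡ 16 (mod 703)
2^8 ≡ 16^2 = 256 ≡ 256 (mod 703)
2^16 ≡ 256^2 = 65536 ≡ 157 (mod 703)
2^32 ≡ 157^2 = 24649 ≡ 44 (mod 703)
2^64 ≡ 44^2 = 1936 ≡ 530 (mod 703)
2^128 ≡ 530^2 = 280900 ≡ 403 (mod 703)
2^256 ≡ 403^2 = 162409 ≡ 16 (mod 703)
2^512 ≡ 16^2 = 256 ≡ 256 (mod 703)
702 = 512 + 128 + 32 + 16 + 8 + 4 + 2 in binary powers of 2.
So 2^702 ≡ 256 · 403 · 44 · 157 · 256 · 16 · 4 ≡ 628 (mod 703).
Since 628 ≠ 1, base 2 is a Fermat witness: 703 is composite.

628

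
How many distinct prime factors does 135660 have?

6

135660 = 2^2 · 33915
33915 = 3 · 11305
11305 = 5 · 2261
2261 = 7 · 323
323 = 17 · 19
135660 = 2^2 · 3 · 5 · 7 · 17 · 19, which has 6 distinct prime factors.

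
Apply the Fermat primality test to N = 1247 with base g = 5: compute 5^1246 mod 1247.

5^1 ≡ 5 (mod 1247)
5^2 ≡ 5^2 = 25 ≡ 25 (mod 1247)
5^4 ≡ 25^2 = 625 ≡ 625 (mod 1247)
5^8 ≡ 625^2 = 390625 ≡ 314 (mod 1247)
5^16 ≡ 314^2 = 98596 ≡ 83 (mod 1247)
5^32 ≡ 83^2 = 6889 ≡ 654 (mod 1247)
5^64 ≡ 654^2 = 427716 ≡ 1242 (mod 1247)
5^128 ≡ 1242^2 = 1542564 ≡ 25 (mod 1247)
5^256 ≡ 25^2 = 625 ≡ 625 (mod 1247)
5^512 ≡ 625^2 = 390625 ≡ 314 (mod 1247)
5^1024 ≡ 314^2 = 98596 ≡ 83 (mod 1247)
1246 = 1024 + 128 + 64 + 16 + 8 + 4 + 2 in binary powers of 2.
So 5^1246 ≡ 83 · 25 · 1242 · 83 · 314 · 625 · 25 ≡ 436 (mod 1247).
Since 436 ≠ 1, base 5 is a Fermat witness: 1247 is composite.

436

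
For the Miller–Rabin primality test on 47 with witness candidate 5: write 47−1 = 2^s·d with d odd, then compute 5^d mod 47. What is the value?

47 − 1 = 46 = 2^1 · 23, so d = 23.
5^1 ≡ 5 (mod 47)
5^2 ≡ 5^2 = 25 ≡ 25 (mod 47)
5^4 ≡ 25^2 = 625 ≡ 14 (mod 47)
5^8 ≡ 14^2 = 196 ≡ 8 (mod 47)
5^16 ≡ 8^2 = 64 ≡ 17 (mod 47)
23 = 16 + 4 + 2 + 1 in binary powers of 2.
So 5^23 ≡ 17 · 14 · 25 · 5 ≡ 46 (mod 47).
Since 5^d ≡ 46 (mod 47), base 5 does not prove 47 composite.

46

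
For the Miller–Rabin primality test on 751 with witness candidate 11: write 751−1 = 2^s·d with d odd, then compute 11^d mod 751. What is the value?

750

751 − 1 = 750 = 2^1 · 375, so d = 375.
11^1 ≡ 11 (mod 751)
11^2 ≡ 11^2 = 121 ≡ 121 (mod 751)
11^4 ≡ 121^2 = 14641 ≡ 372 (mod 751)
11^8 ≡ 372^2 = 138384 ≡ 200 (mod 751)
11^16 ≡ 200^2 = 40000 ≡ 197 (mod 751)
11^32 ≡ 197^2 = 38809 ≡ 508 (mod 751)
11^64 ≡ 508^2 = 258064 ≡ 471 (mod 751)
11^128 ≡ 471^2 = 221841 ≡ 296 (mod 751)
11^256 ≡ 296^2 = 87616 ≡ 500 (mod 751)
375 = 256 + 64 + 32 + 16 + 4 + 2 + 1 in binary powers of 2.
So 11^375 ≡ 500 · 471 · 508 · 197 · 372 · 121 · 11 ≡ 750 (mod 751).
Since 11^d ≡ 750 (mod 751), base 11 does not prove 751 composite.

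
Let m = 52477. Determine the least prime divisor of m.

52477 is odd.
Digit sum 25, not divisible by 3.
Ends in 7: not divisible by 5.
7: 52477 = 7·7496 + 5
11: 52477 = 11·4770 + 7
13: 52477 = 13·4036 + 9
17: 52477 = 17·3086 + 15
19: 52477 = 19·2761 + 18
23: 52477 = 23·2281 + 14
29: 52477 = 29·1809 + 16
31: 52477 = 31·1692 + 25
37: 52477 = 37·1418 + 11
41: 52477 = 41·1279 + 38
43: 52477 = 43·1220 + 17
47: 52477 = 47·1116 + 25
53: 52477 = 53·990 + 7
59: 52477 = 59·889 + 26
61: 52477 = 61·860 + 17
67: 52477 = 67·783 + 16
71: 52477 = 71·739 + 8
73: 52477 = 73·718 + 63
79: 52477 = 79·664 + 21
83: 52477 = 83·632 + 21
89: 52477 = 89·589 + 56
97: 52477 = 97·541

97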